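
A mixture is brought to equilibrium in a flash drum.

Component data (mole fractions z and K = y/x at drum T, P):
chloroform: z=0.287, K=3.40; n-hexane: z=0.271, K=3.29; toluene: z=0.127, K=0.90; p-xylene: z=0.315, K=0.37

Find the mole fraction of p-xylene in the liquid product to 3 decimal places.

x_p-xylene = 0.674

Rachford–Rice: g(V/F) = Σ zᵢ(Kᵢ−1)/(1+V/F(Kᵢ−1)) = 0.
Check two-phase: ΣzᵢKᵢ = 2.098 > 1 and Σzᵢ/Kᵢ = 1.159 > 1, so g(0) = 1.098 > 0 and g(1) = -0.159 < 0.
Newton iteration, V/F⁰ = 0.5:
  V/F = 0.500: g = 0.2993, g' = -0.918 → V/F = 0.826
  V/F = 0.826: g = 0.0180, g' = -0.901 → V/F = 0.846
Converged at V/F = 0.846.
Compositions from xᵢ = zᵢ/(1+V/F(Kᵢ−1)), yᵢ = Kᵢxᵢ:
  chloroform: x = 0.095, y = 0.322
  n-hexane: x = 0.092, y = 0.304
  toluene: x = 0.139, y = 0.125
  p-xylene: x = 0.674, y = 0.249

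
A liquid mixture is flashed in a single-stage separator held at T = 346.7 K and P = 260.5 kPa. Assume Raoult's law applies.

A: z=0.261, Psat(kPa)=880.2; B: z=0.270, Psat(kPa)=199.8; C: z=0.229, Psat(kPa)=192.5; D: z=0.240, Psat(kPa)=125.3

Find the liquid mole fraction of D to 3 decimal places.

Raoult's law: Kᵢ = Pᵢˢᵃᵗ/P = Pᵢˢᵃᵗ/260.5.
  K_A = 880.2/260.5 = 3.37889, K_B = 199.8/260.5 = 0.76699, K_C = 192.5/260.5 = 0.73896, K_D = 125.3/260.5 = 0.48100
Newton iteration, β⁰ = 0.63:
  β = 0.630: g = -0.0819, g' = -0.422 → β = 0.436
  β = 0.436: g = 0.0064, g' = -0.502 → β = 0.449
Converged at β = 0.449.
Compositions from xᵢ = zᵢ/(1+β(Kᵢ−1)), yᵢ = Kᵢxᵢ:
  A: x = 0.126, y = 0.427
  B: x = 0.302, y = 0.231
  C: x = 0.259, y = 0.192
  D: x = 0.313, y = 0.150

x_D = 0.313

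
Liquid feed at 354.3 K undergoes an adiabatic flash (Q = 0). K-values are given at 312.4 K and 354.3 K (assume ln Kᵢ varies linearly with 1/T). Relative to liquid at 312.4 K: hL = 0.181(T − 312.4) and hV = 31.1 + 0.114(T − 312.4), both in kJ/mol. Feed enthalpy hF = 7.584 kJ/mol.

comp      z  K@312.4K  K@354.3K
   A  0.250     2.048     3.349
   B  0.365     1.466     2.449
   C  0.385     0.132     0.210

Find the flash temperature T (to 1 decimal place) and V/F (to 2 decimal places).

T = 316.5 K, V/F = 0.22

Adiabatic flash: solve Rachford–Rice at each trial T, then check hF = ψ·hV(T) + (1−ψ)·hL(T).
  T = 312.4 K: K = (2.048, 1.466, 0.132), RR gives ψ = 0.152, H_out = 4.721 kJ/mol
  T = 354.3 K: K = (3.349, 2.449, 0.210), RR gives ψ = 0.560, H_out = 23.431 kJ/mol
  T = 333.4 K: K = (2.661, 1.927, 0.169), RR gives ψ = 0.417, H_out = 16.176 kJ/mol
  T = 322.9 K: K = (2.345, 1.688, 0.150), RR gives ψ = 0.310, H_out = 11.320 kJ/mol
  T = 317.6 K: K = (2.192, 1.574, 0.141), RR gives ψ = 0.239, H_out = 8.287 kJ/mol
  T = 315.0 K: K = (2.120, 1.519, 0.136), RR gives ψ = 0.198, H_out = 6.590 kJ/mol
  T = 316.3 K: K = (2.156, 1.547, 0.139), RR gives ψ = 0.219, H_out = 7.458 kJ/mol
Linear interpolation between T = 316.3 (H_out = 7.458) and T = 317.6 (H_out = 8.287) on hF = 7.584 gives T ≈ 316.5 K, at which ψ = 0.22.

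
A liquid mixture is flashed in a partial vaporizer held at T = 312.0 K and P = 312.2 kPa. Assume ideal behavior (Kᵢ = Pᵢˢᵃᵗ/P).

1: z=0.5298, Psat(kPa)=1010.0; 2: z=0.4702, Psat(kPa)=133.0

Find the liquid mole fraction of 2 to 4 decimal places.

x_2 = 0.7957

Raoult's law: Kᵢ = Pᵢˢᵃᵗ/P = Pᵢˢᵃᵗ/312.2.
  K_1 = 1010.0/312.2 = 3.235106, K_2 = 133.0/312.2 = 0.426009
Rachford–Rice: g(ψ) = Σ zᵢ(Kᵢ−1)/(1+ψ(Kᵢ−1)) = 0.
Check two-phase: ΣzᵢKᵢ = 1.9143 > 1 and Σzᵢ/Kᵢ = 1.2675 > 1, so g(0) = 0.9143 > 0 and g(1) = -0.2675 < 0.
Newton–Raphson from ψ = 0.44:
  ψ = 0.4400: g = 0.23594, g' = -0.9501 → ψ = 0.6883
  ψ = 0.6883: g = 0.02030, g' = -0.8341 → ψ = 0.7127
  ψ = 0.7127: g = -0.00003, g' = -0.8373 → ψ = 0.7126
Converged at ψ = 0.7126.
Compositions from xᵢ = zᵢ/(1+ψ(Kᵢ−1)), yᵢ = Kᵢxᵢ:
  1: x = 0.2043, y = 0.6610
  2: x = 0.7957, y = 0.3390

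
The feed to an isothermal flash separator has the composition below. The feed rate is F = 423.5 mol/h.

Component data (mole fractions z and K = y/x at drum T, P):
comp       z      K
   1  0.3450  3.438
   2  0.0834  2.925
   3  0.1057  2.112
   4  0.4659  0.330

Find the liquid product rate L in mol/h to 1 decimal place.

L = 184.0 mol/h

Material balance + equilibrium reduce to Σ zᵢ(Kᵢ−1)/(1+β(Kᵢ−1)) = 0.
Check two-phase: ΣzᵢKᵢ = 1.8070 > 1 and Σzᵢ/Kᵢ = 1.5907 > 1, so g(0) = 0.8070 > 0 and g(1) = -0.5907 < 0.
Newton–Raphson from β = 0.5:
  β = 0.5000: g = 0.06699, g' = -1.0236 → β = 0.5654
  β = 0.5654: g = 0.00012, g' = -1.0246 → β = 0.5656
Converged at β = 0.5656.
Then V = β·F = 0.5656·423.5 = 239.5 mol/h and L = F − V = 184.0 mol/h.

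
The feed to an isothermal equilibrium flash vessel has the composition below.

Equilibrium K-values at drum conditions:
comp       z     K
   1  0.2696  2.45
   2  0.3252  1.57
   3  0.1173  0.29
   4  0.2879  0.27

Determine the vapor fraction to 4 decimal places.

Material balance + equilibrium reduce to Σ zᵢ(Kᵢ−1)/(1+ψ(Kᵢ−1)) = 0.
Feasibility: ΣzᵢKᵢ = 1.2828, Σzᵢ/Kᵢ = 1.7880 — both > 1, two phases present.
Iterate (Newton) starting at ψ = 0.42:
  ψ = 0.4200: g = -0.02925, g' = -0.7269 → ψ = 0.3798
  ψ = 0.3798: g = -0.00033, g' = -0.7117 → ψ = 0.3793
Converged at ψ = 0.3793.

ψ = 0.3793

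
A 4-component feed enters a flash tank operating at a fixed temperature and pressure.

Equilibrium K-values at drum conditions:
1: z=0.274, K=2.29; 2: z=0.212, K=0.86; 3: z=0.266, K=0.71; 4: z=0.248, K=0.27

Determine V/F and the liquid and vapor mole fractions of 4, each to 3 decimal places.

V/F = 0.115, x_4 = 0.271, y_4 = 0.073

Material balance + equilibrium reduce to Σ zᵢ(Kᵢ−1)/(1+V/F(Kᵢ−1)) = 0.
Check two-phase: ΣzᵢKᵢ = 1.066 > 1 and Σzᵢ/Kᵢ = 1.659 > 1, so g(0) = 0.066 > 0 and g(1) = -0.659 < 0.
Newton–Raphson from V/F = 0.5:
  V/F = 0.500: g = -0.1924, g' = -0.532 → V/F = 0.138
  V/F = 0.138: g = -0.0120, g' = -0.521 → V/F = 0.115
Converged at V/F = 0.115.
Compositions from xᵢ = zᵢ/(1+V/F(Kᵢ−1)), yᵢ = Kᵢxᵢ:
  1: x = 0.239, y = 0.546
  2: x = 0.215, y = 0.185
  3: x = 0.275, y = 0.195
  4: x = 0.271, y = 0.073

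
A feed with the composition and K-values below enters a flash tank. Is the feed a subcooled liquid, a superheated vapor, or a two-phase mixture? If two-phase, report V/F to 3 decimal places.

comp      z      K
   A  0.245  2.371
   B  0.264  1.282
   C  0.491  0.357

two-phase, V/F = 0.151

ΣzᵢKᵢ = 1.095; Σzᵢ/Kᵢ = 1.685.
Both exceed 1, so a two-phase solution exists.
Rachford–Rice: g(ψ) = Σ zᵢ(Kᵢ−1)/(1+ψ(Kᵢ−1)) = 0.
Newton–Raphson from ψ = 0.31:
  ψ = 0.310: g = -0.0901, g' = -0.561 → ψ = 0.149
  ψ = 0.149: g = 0.0010, g' = -0.585 → ψ = 0.151
Converged at ψ = 0.151.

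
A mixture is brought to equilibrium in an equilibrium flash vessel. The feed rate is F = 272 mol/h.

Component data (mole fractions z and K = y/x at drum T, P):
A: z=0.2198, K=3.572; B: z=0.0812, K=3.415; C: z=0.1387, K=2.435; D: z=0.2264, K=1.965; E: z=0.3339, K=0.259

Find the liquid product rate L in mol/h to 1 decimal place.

L = 83.8 mol/h

Material balance + equilibrium reduce to Σ zᵢ(Kᵢ−1)/(1+β(Kᵢ−1)) = 0.
Check two-phase: ΣzᵢKᵢ = 1.9315 > 1 and Σzᵢ/Kᵢ = 1.5467 > 1, so g(0) = 0.9315 > 0 and g(1) = -0.5467 < 0.
Newton iteration, β⁰ = 0.5:
  β = 0.5000: g = 0.20635, g' = -1.0308 → β = 0.7002
  β = 0.7002: g = -0.00983, g' = -1.1888 → β = 0.6919
Converged at β = 0.6919.
Then V = β·F = 0.6919·272 = 188.2 mol/h and L = F − V = 83.8 mol/h.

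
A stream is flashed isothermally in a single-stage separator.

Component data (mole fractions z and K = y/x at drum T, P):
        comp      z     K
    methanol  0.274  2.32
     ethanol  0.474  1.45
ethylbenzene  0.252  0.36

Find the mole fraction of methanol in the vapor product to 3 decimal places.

y_methanol = 0.308

Newton iteration, β⁰ = 0.5:
  β = 0.500: g = 0.1548, g' = -0.460 → β = 0.836
  β = 0.836: g = -0.0201, g' = -0.636 → β = 0.805
  β = 0.805: g = -0.0005, g' = -0.603 → β = 0.804
Converged at β = 0.804.
Compositions from xᵢ = zᵢ/(1+β(Kᵢ−1)), yᵢ = Kᵢxᵢ:
  methanol: x = 0.133, y = 0.308
  ethanol: x = 0.348, y = 0.505
  ethylbenzene: x = 0.519, y = 0.187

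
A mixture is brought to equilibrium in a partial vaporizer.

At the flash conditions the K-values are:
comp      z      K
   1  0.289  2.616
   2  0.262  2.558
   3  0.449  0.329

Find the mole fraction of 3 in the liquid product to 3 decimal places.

Material balance + equilibrium reduce to Σ zᵢ(Kᵢ−1)/(1+V/F(Kᵢ−1)) = 0.
g(0) = ΣzᵢKᵢ − 1 = 0.574 and g(1) = 1 − Σzᵢ/Kᵢ = -0.578, so a root lies in (0, 1).
Newton–Raphson from V/F = 0.35:
  V/F = 0.350: g = 0.1687, g' = -0.920 → V/F = 0.533
  V/F = 0.533: g = 0.0045, g' = -0.898 → V/F = 0.538
Converged at V/F = 0.538.
Compositions from xᵢ = zᵢ/(1+V/F(Kᵢ−1)), yᵢ = Kᵢxᵢ:
  1: x = 0.155, y = 0.404
  2: x = 0.142, y = 0.364
  3: x = 0.703, y = 0.231

x_3 = 0.703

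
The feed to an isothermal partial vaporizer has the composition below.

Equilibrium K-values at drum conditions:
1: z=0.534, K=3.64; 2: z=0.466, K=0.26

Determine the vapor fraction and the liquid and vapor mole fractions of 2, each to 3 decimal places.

Rachford–Rice: g(ψ) = Σ zᵢ(Kᵢ−1)/(1+ψ(Kᵢ−1)) = 0.
Feasibility: ΣzᵢKᵢ = 2.065, Σzᵢ/Kᵢ = 1.939 — both > 1, two phases present.
Binary case is linear: z₁(K₁−1)(1+ψ(K₂−1)) + z₂(K₂−1)(1+ψ(K₁−1)) = 0
⇒ ψ = [z₁(K₁−1)+z₂(K₂−1)] / [−(K₁−1)(K₂−1)] = 1.0649/1.9536 = 0.545
Compositions from xᵢ = zᵢ/(1+ψ(Kᵢ−1)), yᵢ = Kᵢxᵢ:
  1: x = 0.219, y = 0.797
  2: x = 0.781, y = 0.203

ψ = 0.545, x_2 = 0.781, y_2 = 0.203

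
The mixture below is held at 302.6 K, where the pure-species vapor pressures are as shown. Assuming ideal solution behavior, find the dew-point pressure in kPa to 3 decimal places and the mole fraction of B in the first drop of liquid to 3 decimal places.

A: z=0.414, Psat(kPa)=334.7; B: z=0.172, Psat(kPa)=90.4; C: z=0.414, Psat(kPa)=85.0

At the dew point ψ → 1, so Σzᵢ/Kᵢ = 1 with Kᵢ = Pᵢˢᵃᵗ/P ⇒ 1/P = Σzᵢ/Pᵢˢᵃᵗ.
1/P = 0.414/334.7 + 0.172/90.4 + 0.414/85.0 = 0.008010 ⇒ P = 124.841 kPa
xᵢ = zᵢP/Pᵢˢᵃᵗ ⇒ x_B = 0.172·124.841/90.4 = 0.238

Pdew = 124.841 kPa, x_B = 0.238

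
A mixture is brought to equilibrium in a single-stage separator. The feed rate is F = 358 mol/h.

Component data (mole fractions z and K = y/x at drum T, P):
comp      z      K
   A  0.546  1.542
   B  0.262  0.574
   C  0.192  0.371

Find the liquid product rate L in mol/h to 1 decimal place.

Material balance + equilibrium reduce to Σ zᵢ(Kᵢ−1)/(1+V/F(Kᵢ−1)) = 0.
Check two-phase: ΣzᵢKᵢ = 1.064 > 1 and Σzᵢ/Kᵢ = 1.328 > 1, so g(0) = 0.064 > 0 and g(1) = -0.328 < 0.
Iterate (Newton) starting at V/F = 0.63:
  V/F = 0.630: g = -0.1320, g' = -0.386 → V/F = 0.288
  V/F = 0.288: g = -0.0188, g' = -0.295 → V/F = 0.225
  V/F = 0.225: g = -0.0002, g' = -0.289 → V/F = 0.224
Converged at V/F = 0.224.
Then V = V/F·F = 0.2238·358 = 80.1 mol/h and L = F − V = 277.9 mol/h.

L = 277.9 mol/h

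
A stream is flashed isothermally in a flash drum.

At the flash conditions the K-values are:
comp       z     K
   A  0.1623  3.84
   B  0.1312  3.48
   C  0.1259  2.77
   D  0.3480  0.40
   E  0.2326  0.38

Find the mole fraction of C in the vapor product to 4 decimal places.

y_C = 0.1953

Material balance + equilibrium reduce to Σ zᵢ(Kᵢ−1)/(1+ψ(Kᵢ−1)) = 0.
Check two-phase: ΣzᵢKᵢ = 1.6561 > 1 and Σzᵢ/Kᵢ = 1.6075 > 1, so g(0) = 0.6561 > 0 and g(1) = -0.6075 < 0.
Newton–Raphson from ψ = 0.4:
  ψ = 0.4000: g = 0.04310, g' = -1.0005 → ψ = 0.4431
  ψ = 0.4431: g = 0.00078, g' = -0.9662 → ψ = 0.4439
Converged at ψ = 0.4439.
Compositions from xᵢ = zᵢ/(1+ψ(Kᵢ−1)), yᵢ = Kᵢxᵢ:
  A: x = 0.0718, y = 0.2757
  B: x = 0.0625, y = 0.2173
  C: x = 0.0705, y = 0.1953
  D: x = 0.4743, y = 0.1897
  E: x = 0.3209, y = 0.1219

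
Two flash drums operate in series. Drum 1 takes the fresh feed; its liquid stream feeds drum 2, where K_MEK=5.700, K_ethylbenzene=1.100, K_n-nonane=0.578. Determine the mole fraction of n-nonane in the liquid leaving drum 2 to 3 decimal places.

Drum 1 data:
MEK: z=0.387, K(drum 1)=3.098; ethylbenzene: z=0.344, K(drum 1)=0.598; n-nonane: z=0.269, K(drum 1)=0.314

x_n-nonane (drum 2) = 0.572

Drum 1:
Material balance + equilibrium reduce to Σ zᵢ(Kᵢ−1)/(1+ψ₁(Kᵢ−1)) = 0.
Feasibility: ΣzᵢKᵢ = 1.489, Σzᵢ/Kᵢ = 1.557 — both > 1, two phases present.
Newton iteration, ψ₁⁰ = 0.5:
  ψ₁ = 0.500: g = -0.0577, g' = -0.786 → ψ₁ = 0.427
Converged at ψ₁ = 0.427.
Drum-1 compositions:
  MEK: x = 0.204, y = 0.632
  ethylbenzene: x = 0.415, y = 0.248
  n-nonane: x = 0.381, y = 0.120
Drum-2 feed = drum-1 liquid: z₂ = (0.2040, 0.4154, 0.3806).
Drum 2:
Material balance + equilibrium reduce to Σ zᵢ(Kᵢ−1)/(1+ψ₂(Kᵢ−1)) = 0.
g(0) = ΣzᵢKᵢ − 1 = 0.840 and g(1) = 1 − Σzᵢ/Kᵢ = -0.072, so a root lies in (0, 1).
Newton iteration, ψ₂⁰ = 0.53:
  ψ₂ = 0.530: g = 0.1073, g' = -0.486 → ψ₂ = 0.751
  ψ₂ = 0.751: g = 0.0153, g' = -0.369 → ψ₂ = 0.792
  ψ₂ = 0.792: g = 0.0002, g' = -0.359 → ψ₂ = 0.793
Converged at ψ₂ = 0.793.
  MEK: x = 0.043, y = 0.246
  ethylbenzene: x = 0.385, y = 0.423
  n-nonane: x = 0.572, y = 0.331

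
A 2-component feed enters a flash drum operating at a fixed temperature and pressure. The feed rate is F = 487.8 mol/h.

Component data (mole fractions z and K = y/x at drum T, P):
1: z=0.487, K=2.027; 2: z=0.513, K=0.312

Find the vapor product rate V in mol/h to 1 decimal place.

Rachford–Rice: g(β) = Σ zᵢ(Kᵢ−1)/(1+β(Kᵢ−1)) = 0.
Check two-phase: ΣzᵢKᵢ = 1.147 > 1 and Σzᵢ/Kᵢ = 1.884 > 1, so g(0) = 0.147 > 0 and g(1) = -0.884 < 0.
Binary case is linear: z₁(K₁−1)(1+β(K₂−1)) + z₂(K₂−1)(1+β(K₁−1)) = 0
⇒ β = [z₁(K₁−1)+z₂(K₂−1)] / [−(K₁−1)(K₂−1)] = 0.1472/0.7066 = 0.208
Then V = β·F = 0.2083·487.8 = 101.6 mol/h and L = F − V = 386.2 mol/h.

V = 101.6 mol/h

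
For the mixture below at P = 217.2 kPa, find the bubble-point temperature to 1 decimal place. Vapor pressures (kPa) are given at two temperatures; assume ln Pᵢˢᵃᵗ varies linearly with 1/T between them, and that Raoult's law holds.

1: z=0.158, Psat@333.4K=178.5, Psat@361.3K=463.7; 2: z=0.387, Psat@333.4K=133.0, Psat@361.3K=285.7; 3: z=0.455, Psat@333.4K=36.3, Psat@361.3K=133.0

T = 357.6 K

Bubble-point temperature: ΣzᵢPᵢˢᵃᵗ(T) = P. Interpolate ln Pᵢˢᵃᵗ = aᵢ + bᵢ/T.
  T = 333.4 K: ΣzᵢPᵢˢᵃᵗ = 96.19 kPa
  T = 361.3 K: ΣzᵢPᵢˢᵃᵗ = 244.35 kPa
  T = 347.4 K: ΣzᵢPᵢˢᵃᵗ = 155.65 kPa
  T = 354.4 K: ΣzᵢPᵢˢᵃᵗ = 195.96 kPa
  T = 357.9 K: ΣzᵢPᵢˢᵃᵗ = 219.33 kPa
  T = 356.1 K: ΣzᵢPᵢˢᵃᵗ = 207.02 kPa
Interpolating between 356.1 K and 357.9 K gives T ≈ 357.6 K.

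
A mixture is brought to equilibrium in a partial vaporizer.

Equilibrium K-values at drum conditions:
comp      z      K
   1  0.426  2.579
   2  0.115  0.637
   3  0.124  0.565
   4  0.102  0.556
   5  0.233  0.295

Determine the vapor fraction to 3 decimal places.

Material balance + equilibrium reduce to Σ zᵢ(Kᵢ−1)/(1+ψ(Kᵢ−1)) = 0.
Check two-phase: ΣzᵢKᵢ = 1.367 > 1 and Σzᵢ/Kᵢ = 1.538 > 1, so g(0) = 0.367 > 0 and g(1) = -0.538 < 0.
Newton–Raphson from ψ = 0.5:
  ψ = 0.500: g = -0.0559, g' = -0.702 → ψ = 0.420
Converged at ψ = 0.420.

ψ = 0.420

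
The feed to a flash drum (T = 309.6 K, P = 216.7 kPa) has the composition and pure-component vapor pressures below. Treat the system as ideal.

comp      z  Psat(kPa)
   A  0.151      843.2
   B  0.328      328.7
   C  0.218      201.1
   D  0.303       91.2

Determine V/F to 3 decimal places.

Raoult's law: Kᵢ = Pᵢˢᵃᵗ/P = Pᵢˢᵃᵗ/216.7.
  K_A = 843.2/216.7 = 3.89109, K_B = 328.7/216.7 = 1.51684, K_C = 201.1/216.7 = 0.92801, K_D = 91.2/216.7 = 0.42086
Newton–Raphson from V/F = 0.47:
  V/F = 0.470: g = 0.0641, g' = -0.477 → V/F = 0.605
  V/F = 0.605: g = 0.0016, g' = -0.460 → V/F = 0.608
Converged at V/F = 0.608.

V/F = 0.608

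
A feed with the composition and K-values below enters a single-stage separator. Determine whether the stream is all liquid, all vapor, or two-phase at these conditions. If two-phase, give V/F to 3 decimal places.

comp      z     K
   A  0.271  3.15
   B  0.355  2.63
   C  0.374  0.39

ΣzᵢKᵢ = 1.933; Σzᵢ/Kᵢ = 1.180.
Both exceed 1, so a two-phase solution exists.
Rachford–Rice: g(ψ) = Σ zᵢ(Kᵢ−1)/(1+ψ(Kᵢ−1)) = 0.
Newton–Raphson from ψ = 0.5:
  ψ = 0.500: g = 0.2714, g' = -0.865 → ψ = 0.814
  ψ = 0.814: g = 0.0078, g' = -0.889 → ψ = 0.822
Converged at ψ = 0.822.

two-phase, V/F = 0.822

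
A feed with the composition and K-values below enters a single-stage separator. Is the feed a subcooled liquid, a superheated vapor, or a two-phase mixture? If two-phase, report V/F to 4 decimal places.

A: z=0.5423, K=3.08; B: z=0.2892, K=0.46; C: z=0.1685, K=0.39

ΣzᵢKᵢ = 1.8690; Σzᵢ/Kᵢ = 1.2368.
Both exceed 1, so a two-phase solution exists.
Iterate (Newton) starting at ψ = 0.35:
  ψ = 0.3500: g = 0.32952, g' = -1.0153 → ψ = 0.6745
  ψ = 0.6745: g = 0.04910, g' = -0.7960 → ψ = 0.7362
  ψ = 0.7362: g = -0.00020, g' = -0.8051 → ψ = 0.7360
Converged at ψ = 0.7360.

two-phase, V/F = 0.7360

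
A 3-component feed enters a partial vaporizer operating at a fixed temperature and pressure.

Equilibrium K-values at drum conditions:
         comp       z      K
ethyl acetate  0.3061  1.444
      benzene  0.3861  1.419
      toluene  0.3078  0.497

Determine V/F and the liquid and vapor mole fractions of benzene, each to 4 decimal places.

V/F = 0.6603, x_benzene = 0.3024, y_benzene = 0.4291

Material balance + equilibrium reduce to Σ zᵢ(Kᵢ−1)/(1+V/F(Kᵢ−1)) = 0.
g(0) = ΣzᵢKᵢ − 1 = 0.1429 and g(1) = 1 − Σzᵢ/Kᵢ = -0.1034, so a root lies in (0, 1).
Newton iteration, V/F⁰ = 0.4:
  V/F = 0.4000: g = 0.06015, g' = -0.2153 → V/F = 0.6794
  V/F = 0.6794: g = -0.00485, g' = -0.2564 → V/F = 0.6604
  V/F = 0.6604: g = -0.00004, g' = -0.2523 → V/F = 0.6603
Converged at V/F = 0.6603.
Compositions from xᵢ = zᵢ/(1+V/F(Kᵢ−1)), yᵢ = Kᵢxᵢ:
  ethyl acetate: x = 0.2367, y = 0.3418
  benzene: x = 0.3024, y = 0.4291
  toluene: x = 0.4609, y = 0.2290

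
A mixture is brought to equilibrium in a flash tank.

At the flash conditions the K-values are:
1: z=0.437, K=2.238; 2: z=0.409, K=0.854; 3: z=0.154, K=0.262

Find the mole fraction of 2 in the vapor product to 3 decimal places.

Rachford–Rice: g(V/F) = Σ zᵢ(Kᵢ−1)/(1+V/F(Kᵢ−1)) = 0.
Feasibility: ΣzᵢKᵢ = 1.368, Σzᵢ/Kᵢ = 1.262 — both > 1, two phases present.
Newton–Raphson from V/F = 0.5:
  V/F = 0.500: g = 0.0896, g' = -0.476 → V/F = 0.688
  V/F = 0.688: g = -0.0052, g' = -0.552 → V/F = 0.679
Converged at V/F = 0.679.
Compositions from xᵢ = zᵢ/(1+V/F(Kᵢ−1)), yᵢ = Kᵢxᵢ:
  1: x = 0.237, y = 0.531
  2: x = 0.454, y = 0.388
  3: x = 0.309, y = 0.081

y_2 = 0.388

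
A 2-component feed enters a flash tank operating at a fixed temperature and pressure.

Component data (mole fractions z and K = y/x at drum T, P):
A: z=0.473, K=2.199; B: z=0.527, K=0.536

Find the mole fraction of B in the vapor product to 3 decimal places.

Binary case is linear: z₁(K₁−1)(1+ψ(K₂−1)) + z₂(K₂−1)(1+ψ(K₁−1)) = 0
⇒ ψ = [z₁(K₁−1)+z₂(K₂−1)] / [−(K₁−1)(K₂−1)] = 0.3226/0.5563 = 0.580
Compositions from xᵢ = zᵢ/(1+ψ(Kᵢ−1)), yᵢ = Kᵢxᵢ:
  A: x = 0.279, y = 0.614
  B: x = 0.721, y = 0.386

y_B = 0.386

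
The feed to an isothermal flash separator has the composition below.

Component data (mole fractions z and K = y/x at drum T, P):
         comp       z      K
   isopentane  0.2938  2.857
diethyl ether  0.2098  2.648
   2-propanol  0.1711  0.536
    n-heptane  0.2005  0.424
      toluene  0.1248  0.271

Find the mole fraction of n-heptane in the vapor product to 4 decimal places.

y_n-heptane = 0.1276

Let ψ = V/F and solve Σ zᵢ(Kᵢ−1)/(1+ψ(Kᵢ−1)) = 0.
g(0) = ΣzᵢKᵢ − 1 = 0.6055 and g(1) = 1 − Σzᵢ/Kᵢ = -0.4347, so a root lies in (0, 1).
Iterate (Newton) starting at ψ = 0.41:
  ψ = 0.4100: g = 0.13709, g' = -0.8346 → ψ = 0.5743
  ψ = 0.5743: g = 0.00438, g' = -0.8009 → ψ = 0.5797
Converged at ψ = 0.5797.
Compositions from xᵢ = zᵢ/(1+ψ(Kᵢ−1)), yᵢ = Kᵢxᵢ:
  isopentane: x = 0.1415, y = 0.4042
  diethyl ether: x = 0.1073, y = 0.2841
  2-propanol: x = 0.2341, y = 0.1255
  n-heptane: x = 0.3010, y = 0.1276
  toluene: x = 0.2161, y = 0.0586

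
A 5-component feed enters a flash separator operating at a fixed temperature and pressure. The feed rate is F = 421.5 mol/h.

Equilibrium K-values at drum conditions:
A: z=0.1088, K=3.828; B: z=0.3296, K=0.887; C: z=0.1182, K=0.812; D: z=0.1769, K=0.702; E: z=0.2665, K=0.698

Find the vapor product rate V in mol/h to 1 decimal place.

V = 77.9 mol/h

Let β = V/F and solve Σ zᵢ(Kᵢ−1)/(1+β(Kᵢ−1)) = 0.
g(0) = ΣzᵢKᵢ − 1 = 0.1150 and g(1) = 1 − Σzᵢ/Kᵢ = -0.1794, so a root lies in (0, 1).
Newton–Raphson from β = 0.53:
  β = 0.5300: g = -0.09959, g' = -0.2059 → β = 0.0463
  β = 0.0463: g = 0.07716, g' = -0.7301 → β = 0.1519
  β = 0.1519: g = 0.01487, g' = -0.4784 → β = 0.1830
  β = 0.1830: g = 0.00075, g' = -0.4315 → β = 0.1848
Converged at β = 0.1848.
Then V = β·F = 0.1848·421.5 = 77.9 mol/h and L = F − V = 343.6 mol/h.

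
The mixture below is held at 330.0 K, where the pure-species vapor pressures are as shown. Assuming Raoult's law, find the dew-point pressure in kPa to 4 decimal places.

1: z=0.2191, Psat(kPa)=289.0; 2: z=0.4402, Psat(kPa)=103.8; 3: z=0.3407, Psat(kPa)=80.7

At the dew point ψ → 1, so Σzᵢ/Kᵢ = 1 with Kᵢ = Pᵢˢᵃᵗ/P ⇒ 1/P = Σzᵢ/Pᵢˢᵃᵗ.
1/P = 0.2191/289.0 + 0.4402/103.8 + 0.3407/80.7 = 0.0092208 ⇒ P = 108.4506 kPa

Pdew = 108.4506 kPa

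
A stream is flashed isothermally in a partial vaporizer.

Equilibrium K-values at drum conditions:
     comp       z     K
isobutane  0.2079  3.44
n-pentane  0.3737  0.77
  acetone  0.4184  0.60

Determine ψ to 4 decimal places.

ψ = 0.3203

Iterate (Newton) starting at ψ = 0.5:
  ψ = 0.5000: g = -0.07782, g' = -0.3810 → ψ = 0.2957
  ψ = 0.2957: g = 0.01261, g' = -0.5265 → ψ = 0.3197
  ψ = 0.3197: g = 0.00030, g' = -0.5017 → ψ = 0.3203
Converged at ψ = 0.3203.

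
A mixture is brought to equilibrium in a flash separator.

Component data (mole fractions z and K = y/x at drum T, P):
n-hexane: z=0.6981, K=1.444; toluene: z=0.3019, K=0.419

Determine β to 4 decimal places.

β = 0.5216

Rachford–Rice: g(β) = Σ zᵢ(Kᵢ−1)/(1+β(Kᵢ−1)) = 0.
Check two-phase: ΣzᵢKᵢ = 1.1346 > 1 and Σzᵢ/Kᵢ = 1.2040 > 1, so g(0) = 0.1346 > 0 and g(1) = -0.2040 < 0.
Binary case is linear: z₁(K₁−1)(1+β(K₂−1)) + z₂(K₂−1)(1+β(K₁−1)) = 0
⇒ β = [z₁(K₁−1)+z₂(K₂−1)] / [−(K₁−1)(K₂−1)] = 0.13455/0.25796 = 0.5216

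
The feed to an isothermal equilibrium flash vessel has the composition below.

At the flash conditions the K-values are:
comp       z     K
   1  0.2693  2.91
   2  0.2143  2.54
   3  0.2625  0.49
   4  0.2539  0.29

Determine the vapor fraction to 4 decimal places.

Rachford–Rice: g(ψ) = Σ zᵢ(Kᵢ−1)/(1+ψ(Kᵢ−1)) = 0.
Feasibility: ΣzᵢKᵢ = 1.5302, Σzᵢ/Kᵢ = 1.5881 — both > 1, two phases present.
Newton iteration, ψ⁰ = 0.5:
  ψ = 0.5000: g = -0.00963, g' = -0.8499 → ψ = 0.4887
Converged at ψ = 0.4887.

ψ = 0.4887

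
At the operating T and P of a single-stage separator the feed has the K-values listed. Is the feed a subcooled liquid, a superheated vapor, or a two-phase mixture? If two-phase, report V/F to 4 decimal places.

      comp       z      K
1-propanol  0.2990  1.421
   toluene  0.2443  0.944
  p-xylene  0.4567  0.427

ΣzᵢKᵢ = 0.8505; Σzᵢ/Kᵢ = 1.5388.
Since ΣzᵢKᵢ < 1 the mixture is below its bubble point — single liquid phase.

subcooled liquid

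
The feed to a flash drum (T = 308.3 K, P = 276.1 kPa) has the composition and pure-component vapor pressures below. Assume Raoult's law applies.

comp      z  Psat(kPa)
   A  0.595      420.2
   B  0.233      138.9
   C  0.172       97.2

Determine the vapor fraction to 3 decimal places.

ψ = 0.281

Raoult's law: Kᵢ = Pᵢˢᵃᵗ/P = Pᵢˢᵃᵗ/276.1.
  K_A = 420.2/276.1 = 1.52191, K_B = 138.9/276.1 = 0.50308, K_C = 97.2/276.1 = 0.35205
Material balance + equilibrium reduce to Σ zᵢ(Kᵢ−1)/(1+ψ(Kᵢ−1)) = 0.
Feasibility: ΣzᵢKᵢ = 1.083, Σzᵢ/Kᵢ = 1.343 — both > 1, two phases present.
Newton–Raphson from ψ = 0.52:
  ψ = 0.520: g = -0.0800, g' = -0.369 → ψ = 0.303
  ψ = 0.303: g = -0.0070, g' = -0.312 → ψ = 0.281
Converged at ψ = 0.281.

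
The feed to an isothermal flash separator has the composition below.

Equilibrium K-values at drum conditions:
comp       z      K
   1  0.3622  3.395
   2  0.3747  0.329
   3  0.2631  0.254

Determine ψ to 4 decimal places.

ψ = 0.2494

Iterate (Newton) starting at ψ = 0.69:
  ψ = 0.6900: g = -0.54563, g' = -1.5021 → ψ = 0.3268
  ψ = 0.3268: g = -0.09493, g' = -1.1866 → ψ = 0.2468
  ψ = 0.2468: g = 0.00338, g' = -1.2830 → ψ = 0.2494
Converged at ψ = 0.2494.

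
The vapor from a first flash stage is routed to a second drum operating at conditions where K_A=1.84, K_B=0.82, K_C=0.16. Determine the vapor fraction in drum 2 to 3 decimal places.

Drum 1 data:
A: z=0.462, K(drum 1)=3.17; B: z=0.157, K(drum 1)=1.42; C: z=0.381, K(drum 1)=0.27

Drum 1:
Material balance + equilibrium reduce to Σ zᵢ(Kᵢ−1)/(1+ψ₁(Kᵢ−1)) = 0.
Check two-phase: ΣzᵢKᵢ = 1.790 > 1 and Σzᵢ/Kᵢ = 1.667 > 1, so g(0) = 0.790 > 0 and g(1) = -0.667 < 0.
Newton–Raphson from ψ₁ = 0.5:
  ψ₁ = 0.500: g = 0.0973, g' = -1.023 → ψ₁ = 0.595
  ψ₁ = 0.595: g = -0.0015, g' = -1.067 → ψ₁ = 0.594
Converged at ψ₁ = 0.594.
Drum-1 compositions:
  A: x = 0.202, y = 0.640
  B: x = 0.126, y = 0.178
  C: x = 0.672, y = 0.182
Drum-2 feed = drum-1 vapor: z₂ = (0.6400, 0.1784, 0.1816).
Drum 2:
Iterate (Newton) starting at ψ₂ = 0.5:
  ψ₂ = 0.500: g = 0.0803, g' = -0.612 → ψ₂ = 0.631
  ψ₂ = 0.631: g = -0.0097, g' = -0.781 → ψ₂ = 0.619
Converged at ψ₂ = 0.619.
  A: x = 0.421, y = 0.775
  B: x = 0.201, y = 0.165
  C: x = 0.378, y = 0.060

V/F (drum 2) = 0.619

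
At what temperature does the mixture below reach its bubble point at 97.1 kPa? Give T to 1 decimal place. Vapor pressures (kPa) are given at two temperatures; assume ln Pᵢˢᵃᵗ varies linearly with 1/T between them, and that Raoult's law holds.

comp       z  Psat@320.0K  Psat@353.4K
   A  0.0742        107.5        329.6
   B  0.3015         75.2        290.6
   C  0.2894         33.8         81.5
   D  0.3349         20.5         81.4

T = 338.7 K

Bubble-point temperature: ΣzᵢPᵢˢᵃᵗ(T) = P. Interpolate ln Pᵢˢᵃᵗ = aᵢ + bᵢ/T.
  T = 320.0 K: ΣzᵢPᵢˢᵃᵗ = 47.30 kPa
  T = 353.4 K: ΣzᵢPᵢˢᵃᵗ = 162.92 kPa
  T = 336.7 K: ΣzᵢPᵢˢᵃᵗ = 90.13 kPa
  T = 345.0 K: ΣzᵢPᵢˢᵃᵗ = 121.72 kPa
  T = 340.9 K: ΣzᵢPᵢˢᵃᵗ = 105.10 kPa
  T = 338.8 K: ΣzᵢPᵢˢᵃᵗ = 97.37 kPa
Interpolating between 336.7 K and 338.8 K gives T ≈ 338.7 K.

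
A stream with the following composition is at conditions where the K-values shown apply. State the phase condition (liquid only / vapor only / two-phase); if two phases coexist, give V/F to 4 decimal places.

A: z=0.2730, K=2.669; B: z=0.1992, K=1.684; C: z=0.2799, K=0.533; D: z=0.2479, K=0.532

two-phase, V/F = 0.5596

ΣzᵢKᵢ = 1.3452; Σzᵢ/Kᵢ = 1.2117.
Both exceed 1, so a two-phase solution exists.
Material balance + equilibrium reduce to Σ zᵢ(Kᵢ−1)/(1+ψ(Kᵢ−1)) = 0.
Newton iteration, ψ⁰ = 0.63:
  ψ = 0.6300: g = -0.03240, g' = -0.4579 → ψ = 0.5592
  ψ = 0.5592: g = 0.00016, g' = -0.4636 → ψ = 0.5596
Converged at ψ = 0.5596.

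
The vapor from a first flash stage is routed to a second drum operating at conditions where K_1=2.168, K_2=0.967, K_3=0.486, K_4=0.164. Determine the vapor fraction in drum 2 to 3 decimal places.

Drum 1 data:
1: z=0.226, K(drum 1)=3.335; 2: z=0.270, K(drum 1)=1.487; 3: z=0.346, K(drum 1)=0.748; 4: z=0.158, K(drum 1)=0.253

Drum 1:
Material balance + equilibrium reduce to Σ zᵢ(Kᵢ−1)/(1+ψ₁(Kᵢ−1)) = 0.
Feasibility: ΣzᵢKᵢ = 1.454, Σzᵢ/Kᵢ = 1.336 — both > 1, two phases present.
Newton iteration, ψ₁⁰ = 0.5:
  ψ₁ = 0.500: g = 0.0611, g' = -0.557 → ψ₁ = 0.610
  ψ₁ = 0.610: g = -0.0006, g' = -0.576 → ψ₁ = 0.609
Converged at ψ₁ = 0.609.
Drum-1 compositions:
  1: x = 0.093, y = 0.311
  2: x = 0.208, y = 0.310
  3: x = 0.409, y = 0.306
  4: x = 0.290, y = 0.073
Drum-2 feed = drum-1 vapor: z₂ = (0.3113, 0.3097, 0.3057, 0.0733).
Drum 2:
Iterate (Newton) starting at ψ₂ = 0.45:
  ψ₂ = 0.450: g = -0.0747, g' = -0.451 → ψ₂ = 0.285
  ψ₂ = 0.285: g = -0.0018, g' = -0.439 → ψ₂ = 0.280
Converged at ψ₂ = 0.280.
  1: x = 0.235, y = 0.508
  2: x = 0.313, y = 0.302
  3: x = 0.357, y = 0.174
  4: x = 0.096, y = 0.016

V/F (drum 2) = 0.280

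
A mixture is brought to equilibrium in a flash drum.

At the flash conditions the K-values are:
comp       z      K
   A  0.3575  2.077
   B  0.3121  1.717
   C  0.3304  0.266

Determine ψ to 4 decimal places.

Let ψ = V/F and solve Σ zᵢ(Kᵢ−1)/(1+ψ(Kᵢ−1)) = 0.
Feasibility: ΣzᵢKᵢ = 1.3663, Σzᵢ/Kᵢ = 1.5960 — both > 1, two phases present.
Newton–Raphson from ψ = 0.5:
  ψ = 0.5000: g = 0.03187, g' = -0.7064 → ψ = 0.5451
  ψ = 0.5451: g = -0.00077, g' = -0.7422 → ψ = 0.5441
Converged at ψ = 0.5441.

ψ = 0.5441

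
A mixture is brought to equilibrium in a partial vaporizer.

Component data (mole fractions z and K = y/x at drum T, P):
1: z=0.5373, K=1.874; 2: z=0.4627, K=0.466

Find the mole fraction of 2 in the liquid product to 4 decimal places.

Rachford–Rice: g(ψ) = Σ zᵢ(Kᵢ−1)/(1+ψ(Kᵢ−1)) = 0.
Feasibility: ΣzᵢKᵢ = 1.2225, Σzᵢ/Kᵢ = 1.2796 — both > 1, two phases present.
Binary case is linear: z₁(K₁−1)(1+ψ(K₂−1)) + z₂(K₂−1)(1+ψ(K₁−1)) = 0
⇒ ψ = [z₁(K₁−1)+z₂(K₂−1)] / [−(K₁−1)(K₂−1)] = 0.22252/0.46672 = 0.4768
Compositions from xᵢ = zᵢ/(1+ψ(Kᵢ−1)), yᵢ = Kᵢxᵢ:
  1: x = 0.3793, y = 0.7107
  2: x = 0.6207, y = 0.2893

x_2 = 0.6207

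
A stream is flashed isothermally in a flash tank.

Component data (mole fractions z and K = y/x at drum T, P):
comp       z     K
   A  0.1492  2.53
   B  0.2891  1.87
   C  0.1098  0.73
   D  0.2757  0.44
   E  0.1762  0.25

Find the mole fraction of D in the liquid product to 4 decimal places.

x_D = 0.3198

Newton iteration, ψ⁰ = 0.69:
  ψ = 0.6900: g = -0.29372, g' = -0.8355 → ψ = 0.3385
  ψ = 0.3385: g = -0.05554, g' = -0.6015 → ψ = 0.2461
  ψ = 0.2461: g = 0.00009, g' = -0.6073 → ψ = 0.2463
Converged at ψ = 0.2463.
Compositions from xᵢ = zᵢ/(1+ψ(Kᵢ−1)), yᵢ = Kᵢxᵢ:
  A: x = 0.1084, y = 0.2742
  B: x = 0.2381, y = 0.4452
  C: x = 0.1176, y = 0.0859
  D: x = 0.3198, y = 0.1407
  E: x = 0.2161, y = 0.0540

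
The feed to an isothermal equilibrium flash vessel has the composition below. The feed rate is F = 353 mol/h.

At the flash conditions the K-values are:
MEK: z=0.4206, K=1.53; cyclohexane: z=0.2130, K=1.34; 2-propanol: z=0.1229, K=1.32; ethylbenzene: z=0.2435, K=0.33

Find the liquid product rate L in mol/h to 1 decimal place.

L = 150.7 mol/h

Rachford–Rice: g(V/F) = Σ zᵢ(Kᵢ−1)/(1+V/F(Kᵢ−1)) = 0.
g(0) = ΣzᵢKᵢ − 1 = 0.1715 and g(1) = 1 − Σzᵢ/Kᵢ = -0.2648, so a root lies in (0, 1).
Iterate (Newton) starting at V/F = 0.42:
  V/F = 0.4200: g = 0.05334, g' = -0.3194 → V/F = 0.5870
  V/F = 0.5870: g = -0.00541, g' = -0.3917 → V/F = 0.5732
  V/F = 0.5732: g = -0.00005, g' = -0.3838 → V/F = 0.5731
Converged at V/F = 0.5731.
Then V = V/F·F = 0.5731·353 = 202.3 mol/h and L = F − V = 150.7 mol/h.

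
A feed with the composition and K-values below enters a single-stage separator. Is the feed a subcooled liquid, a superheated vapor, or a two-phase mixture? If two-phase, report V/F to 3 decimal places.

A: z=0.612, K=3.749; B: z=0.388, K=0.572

superheated vapor

ΣzᵢKᵢ = 2.516; Σzᵢ/Kᵢ = 0.842.
Since Σzᵢ/Kᵢ < 1 the mixture is above its dew point — single vapor phase.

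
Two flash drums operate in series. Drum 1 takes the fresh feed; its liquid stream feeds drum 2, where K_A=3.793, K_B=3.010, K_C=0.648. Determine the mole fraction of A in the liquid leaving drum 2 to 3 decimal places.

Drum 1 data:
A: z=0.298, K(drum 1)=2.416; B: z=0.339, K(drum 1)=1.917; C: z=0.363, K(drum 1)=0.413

Drum 1:
Let ψ₁ = V/F and solve Σ zᵢ(Kᵢ−1)/(1+ψ₁(Kᵢ−1)) = 0.
Check two-phase: ΣzᵢKᵢ = 1.520 > 1 and Σzᵢ/Kᵢ = 1.179 > 1, so g(0) = 0.520 > 0 and g(1) = -0.179 < 0.
Newton–Raphson from ψ₁ = 0.5:
  ψ₁ = 0.500: g = 0.1586, g' = -0.589 → ψ₁ = 0.769
  ψ₁ = 0.769: g = -0.0041, g' = -0.651 → ψ₁ = 0.763
Converged at ψ₁ = 0.763.
Drum-1 compositions:
  A: x = 0.143, y = 0.346
  B: x = 0.199, y = 0.382
  C: x = 0.657, y = 0.271
Drum-2 feed = drum-1 liquid: z₂ = (0.1433, 0.1995, 0.6572).
Drum 2:
Material balance + equilibrium reduce to Σ zᵢ(Kᵢ−1)/(1+ψ₂(Kᵢ−1)) = 0.
Check two-phase: ΣzᵢKᵢ = 1.570 > 1 and Σzᵢ/Kᵢ = 1.118 > 1, so g(0) = 0.570 > 0 and g(1) = -0.118 < 0.
Iterate (Newton) starting at ψ₂ = 0.3:
  ψ₂ = 0.300: g = 0.2092, g' = -0.746 → ψ₂ = 0.580
  ψ₂ = 0.580: g = 0.0470, g' = -0.463 → ψ₂ = 0.682
  ψ₂ = 0.682: g = 0.0025, g' = -0.417 → ψ₂ = 0.688
Converged at ψ₂ = 0.688.
  A: x = 0.049, y = 0.186
  B: x = 0.084, y = 0.252
  C: x = 0.867, y = 0.562

x_A (drum 2) = 0.049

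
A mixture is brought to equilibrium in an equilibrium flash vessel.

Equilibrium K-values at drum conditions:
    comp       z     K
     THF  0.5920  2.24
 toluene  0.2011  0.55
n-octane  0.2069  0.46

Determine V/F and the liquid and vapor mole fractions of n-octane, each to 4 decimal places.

V/F = 0.8582, x_n-octane = 0.3856, y_n-octane = 0.1774

Material balance + equilibrium reduce to Σ zᵢ(Kᵢ−1)/(1+V/F(Kᵢ−1)) = 0.
Check two-phase: ΣzᵢKᵢ = 1.5319 > 1 and Σzᵢ/Kᵢ = 1.0797 > 1, so g(0) = 0.5319 > 0 and g(1) = -0.0797 < 0.
Iterate (Newton) starting at V/F = 0.35:
  V/F = 0.3500: g = 0.26674, g' = -0.5918 → V/F = 0.8008
  V/F = 0.8008: g = 0.03003, g' = -0.5160 → V/F = 0.8589
  V/F = 0.8589: g = -0.00042, g' = -0.5315 → V/F = 0.8582
Converged at V/F = 0.8582.
Compositions from xᵢ = zᵢ/(1+V/F(Kᵢ−1)), yᵢ = Kᵢxᵢ:
  THF: x = 0.2868, y = 0.6424
  toluene: x = 0.3276, y = 0.1802
  n-octane: x = 0.3856, y = 0.1774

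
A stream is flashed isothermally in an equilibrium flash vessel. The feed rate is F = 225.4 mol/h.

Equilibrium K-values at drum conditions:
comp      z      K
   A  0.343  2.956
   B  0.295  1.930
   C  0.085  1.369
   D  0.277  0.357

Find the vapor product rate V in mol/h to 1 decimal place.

V = 201.1 mol/h

Iterate (Newton) starting at ψ = 0.4:
  ψ = 0.400: g = 0.3639, g' = -0.765 → ψ = 0.876
  ψ = 0.876: g = 0.0145, g' = -0.862 → ψ = 0.893
  ψ = 0.893: g = -0.0002, g' = -0.888 → ψ = 0.892
Converged at ψ = 0.892.
Then V = ψ·F = 0.8924·225.4 = 201.1 mol/h and L = F − V = 24.3 mol/h.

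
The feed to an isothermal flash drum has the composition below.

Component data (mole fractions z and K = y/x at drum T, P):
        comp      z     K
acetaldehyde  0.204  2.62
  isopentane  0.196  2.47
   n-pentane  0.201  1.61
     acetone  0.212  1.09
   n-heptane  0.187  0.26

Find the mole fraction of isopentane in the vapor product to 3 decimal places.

Material balance + equilibrium reduce to Σ zᵢ(Kᵢ−1)/(1+ψ(Kᵢ−1)) = 0.
Feasibility: ΣzᵢKᵢ = 1.622, Σzᵢ/Kᵢ = 1.196 — both > 1, two phases present.
Iterate (Newton) starting at ψ = 0.5:
  ψ = 0.500: g = 0.2412, g' = -0.608 → ψ = 0.897
  ψ = 0.897: g = -0.0557, g' = -1.106 → ψ = 0.847
  ψ = 0.847: g = -0.0042, g' = -0.947 → ψ = 0.842
Converged at ψ = 0.842.
Compositions from xᵢ = zᵢ/(1+ψ(Kᵢ−1)), yᵢ = Kᵢxᵢ:
  acetaldehyde: x = 0.086, y = 0.226
  isopentane: x = 0.088, y = 0.216
  n-pentane: x = 0.133, y = 0.214
  acetone: x = 0.197, y = 0.215
  n-heptane: x = 0.496, y = 0.129

y_isopentane = 0.216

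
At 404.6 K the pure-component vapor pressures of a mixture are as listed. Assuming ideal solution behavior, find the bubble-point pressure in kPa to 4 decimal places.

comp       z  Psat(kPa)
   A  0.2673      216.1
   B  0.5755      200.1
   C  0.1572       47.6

Pbub = 180.4038 kPa

At the bubble point ψ → 0, so ΣzᵢKᵢ = 1 with Kᵢ = Pᵢˢᵃᵗ/P ⇒ P = ΣzᵢPᵢˢᵃᵗ.
P = 0.2673·216.1 + 0.5755·200.1 + 0.1572·47.6 = 180.4038 kPa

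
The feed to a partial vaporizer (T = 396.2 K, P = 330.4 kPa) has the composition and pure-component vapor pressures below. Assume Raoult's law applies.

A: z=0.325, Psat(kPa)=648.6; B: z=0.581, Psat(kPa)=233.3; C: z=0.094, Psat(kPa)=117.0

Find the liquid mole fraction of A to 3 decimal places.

Raoult's law: Kᵢ = Pᵢˢᵃᵗ/P = Pᵢˢᵃᵗ/330.4.
  K_A = 648.6/330.4 = 1.96308, K_B = 233.3/330.4 = 0.70611, K_C = 117.0/330.4 = 0.35412
Material balance + equilibrium reduce to Σ zᵢ(Kᵢ−1)/(1+V/F(Kᵢ−1)) = 0.
Check two-phase: ΣzᵢKᵢ = 1.082 > 1 and Σzᵢ/Kᵢ = 1.254 > 1, so g(0) = 0.082 > 0 and g(1) = -0.254 < 0.
Newton iteration, V/F⁰ = 0.5:
  V/F = 0.500: g = -0.0786, g' = -0.292 → V/F = 0.231
  V/F = 0.231: g = 0.0016, g' = -0.314 → V/F = 0.236
Converged at V/F = 0.236.
Compositions from xᵢ = zᵢ/(1+V/F(Kᵢ−1)), yᵢ = Kᵢxᵢ:
  A: x = 0.265, y = 0.520
  B: x = 0.624, y = 0.441
  C: x = 0.111, y = 0.039

x_A = 0.265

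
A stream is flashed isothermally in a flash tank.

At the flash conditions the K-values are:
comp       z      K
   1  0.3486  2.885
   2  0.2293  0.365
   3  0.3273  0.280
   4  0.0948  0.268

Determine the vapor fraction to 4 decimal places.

ψ = 0.1581

Let ψ = V/F and solve Σ zᵢ(Kᵢ−1)/(1+ψ(Kᵢ−1)) = 0.
Feasibility: ΣzᵢKᵢ = 1.2065, Σzᵢ/Kᵢ = 2.2717 — both > 1, two phases present.
Newton iteration, ψ⁰ = 0.5:
  ψ = 0.5000: g = -0.35273, g' = -1.0674 → ψ = 0.1695
  ψ = 0.1695: g = -0.01285, g' = -1.1138 → ψ = 0.1580
  ψ = 0.1580: g = 0.00010, g' = -1.1306 → ψ = 0.1581
Converged at ψ = 0.1581.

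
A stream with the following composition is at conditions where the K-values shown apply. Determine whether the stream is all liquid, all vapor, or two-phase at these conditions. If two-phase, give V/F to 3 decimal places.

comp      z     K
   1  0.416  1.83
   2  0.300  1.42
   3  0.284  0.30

two-phase, V/F = 0.579

ΣzᵢKᵢ = 1.272; Σzᵢ/Kᵢ = 1.385.
Both exceed 1, so a two-phase solution exists.
Let ψ = V/F and solve Σ zᵢ(Kᵢ−1)/(1+ψ(Kᵢ−1)) = 0.
Newton iteration, ψ⁰ = 0.32:
  ψ = 0.320: g = 0.1277, g' = -0.451 → ψ = 0.603
  ψ = 0.603: g = -0.0134, g' = -0.578 → ψ = 0.580
  ψ = 0.580: g = -0.0002, g' = -0.559 → ψ = 0.579
Converged at ψ = 0.579.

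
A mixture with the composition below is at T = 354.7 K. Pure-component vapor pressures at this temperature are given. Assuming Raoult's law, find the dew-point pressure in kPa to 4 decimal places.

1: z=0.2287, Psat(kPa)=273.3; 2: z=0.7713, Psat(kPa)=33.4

At the dew point ψ → 1, so Σzᵢ/Kᵢ = 1 with Kᵢ = Pᵢˢᵃᵗ/P ⇒ 1/P = Σzᵢ/Pᵢˢᵃᵗ.
1/P = 0.2287/273.3 + 0.7713/33.4 = 0.0239296 ⇒ P = 41.7892 kPa

Pdew = 41.7892 kPa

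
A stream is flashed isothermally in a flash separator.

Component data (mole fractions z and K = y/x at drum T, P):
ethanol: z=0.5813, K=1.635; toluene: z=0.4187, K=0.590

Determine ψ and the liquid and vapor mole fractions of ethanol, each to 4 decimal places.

ψ = 0.7584, x_ethanol = 0.3923, y_ethanol = 0.6415

Binary case is linear: z₁(K₁−1)(1+ψ(K₂−1)) + z₂(K₂−1)(1+ψ(K₁−1)) = 0
⇒ ψ = [z₁(K₁−1)+z₂(K₂−1)] / [−(K₁−1)(K₂−1)] = 0.19746/0.26035 = 0.7584
Compositions from xᵢ = zᵢ/(1+ψ(Kᵢ−1)), yᵢ = Kᵢxᵢ:
  ethanol: x = 0.3923, y = 0.6415
  toluene: x = 0.6077, y = 0.3585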